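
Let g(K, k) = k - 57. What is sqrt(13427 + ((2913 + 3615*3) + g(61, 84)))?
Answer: 2*sqrt(6803) ≈ 164.96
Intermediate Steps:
g(K, k) = -57 + k
sqrt(13427 + ((2913 + 3615*3) + g(61, 84))) = sqrt(13427 + ((2913 + 3615*3) + (-57 + 84))) = sqrt(13427 + ((2913 + 10845) + 27)) = sqrt(13427 + (13758 + 27)) = sqrt(13427 + 13785) = sqrt(27212) = 2*sqrt(6803)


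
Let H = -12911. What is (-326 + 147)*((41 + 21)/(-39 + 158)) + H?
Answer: -1547507/119 ≈ -13004.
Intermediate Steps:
(-326 + 147)*((41 + 21)/(-39 + 158)) + H = (-326 + 147)*((41 + 21)/(-39 + 158)) - 12911 = -11098/119 - 12911 = -1547507/119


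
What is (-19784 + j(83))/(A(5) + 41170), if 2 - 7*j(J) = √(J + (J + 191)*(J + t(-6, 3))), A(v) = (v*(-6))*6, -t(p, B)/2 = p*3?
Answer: -69243/143465 - √32689/286930 ≈ -0.48328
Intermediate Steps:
t(p, B) = -6*p (t(p, B) = -2*p*3 = -6*p)
A(v) = -36*v (A(v) = -6*v*6 = -36*v)
j(J) = 2/7 - √(J + (36 + J)*(191 + J))/7 (j(J) = 2/7 - √(J + (J + 191)*(J - 6*(-6)))/7 = 2/7 - √(J + (191 + J)*(J + 36))/7 = 2/7 - √(J + (191 + J)*(36 + J))/7 = 2/7 - √(J + (36 + J)*(191 + J))/7)
(-19784 + j(83))/(A(5) + 41170) = (-19784 + (2/7 - √(6876 + 83² + 228*83)/7))/(-36*5 + 41170) = (-19784 + (2/7 - √(6876 + 6889 + 18924)/7))/(-180 + 41170) = (-19784 + (2/7 - √32689/7))/40990 = (-138486/7 - √32689/7)*(1/40990) = -69243/143465 - √32689/286930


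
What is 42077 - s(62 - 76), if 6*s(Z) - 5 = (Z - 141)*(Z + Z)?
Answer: 248117/6 ≈ 41353.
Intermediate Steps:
s(Z) = ⅚ + Z*(-141 + Z)/3 (s(Z) = ⅚ + ((Z - 141)*(Z + Z))/6 = ⅚ + ((-141 + Z)*(2*Z))/6 = ⅚ + (2*Z*(-141 + Z))/6 = ⅚ + Z*(-141 + Z)/3)
42077 - s(62 - 76) = 42077 - (⅚ - 47*(62 - 76) + (62 - 76)²/3) = 42077 - (⅚ - 47*(-14) + (⅓)*(-14)²) = 42077 - (⅚ + 658 + (⅓)*196) = 42077 - (⅚ + 658 + 196/3) = 42077 - 1*4345/6 = 42077 - 4345/6 = 248117/6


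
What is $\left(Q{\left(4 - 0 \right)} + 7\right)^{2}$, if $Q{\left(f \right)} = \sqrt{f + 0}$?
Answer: $81$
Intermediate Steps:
$Q{\left(f \right)} = \sqrt{f}$
$\left(Q{\left(4 - 0 \right)} + 7\right)^{2} = \left(\sqrt{4 - 0} + 7\right)^{2} = \left(\sqrt{4 + 0} + 7\right)^{2} = \left(\sqrt{4} + 7\right)^{2} = \left(2 + 7\right)^{2} = 9^{2} = 81$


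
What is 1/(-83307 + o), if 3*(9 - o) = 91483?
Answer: -3/341377 ≈ -8.7879e-6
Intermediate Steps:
o = -91456/3 (o = 9 - ⅓*91483 = 9 - 91483/3 = -91456/3 ≈ -30485.)
1/(-83307 + o) = 1/(-83307 - 91456/3) = 1/(-341377/3) = -3/341377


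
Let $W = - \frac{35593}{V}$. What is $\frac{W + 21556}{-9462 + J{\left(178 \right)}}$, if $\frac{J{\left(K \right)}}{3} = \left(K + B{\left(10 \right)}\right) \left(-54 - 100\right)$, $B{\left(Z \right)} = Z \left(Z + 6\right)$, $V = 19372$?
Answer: $- \frac{139182413}{1069450632} \approx -0.13014$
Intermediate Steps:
$B{\left(Z \right)} = Z \left(6 + Z\right)$
$W = - \frac{35593}{19372} \approx -1.8373$
$J{\left(K \right)} = -73920 - 462 K$ ($J{\left(K \right)} = 3 \left(K + 10 \left(6 + 10\right)\right) \left(-54 - 100\right) = 3 \left(K + 10 \cdot 16\right) \left(-154\right) = 3 \left(K + 160\right) \left(-154\right) = 3 \left(160 + K\right) \left(-154\right) = 3 \left(-24640 - 154 K\right) = -73920 - 462 K$)
$\frac{W + 21556}{-9462 + J{\left(178 \right)}} = \frac{- \frac{35593}{19372} + 21556}{-9462 - 156156} = \frac{417547239}{19372 \left(-9462 - 156156\right)} = \frac{417547239}{19372 \left(-165618\right)} = \frac{417547239}{19372} \left(- \frac{1}{165618}\right) = - \frac{139182413}{1069450632}$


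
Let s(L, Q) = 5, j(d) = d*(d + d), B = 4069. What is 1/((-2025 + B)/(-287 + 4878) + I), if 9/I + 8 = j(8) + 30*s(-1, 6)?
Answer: 137730/65911 ≈ 2.0896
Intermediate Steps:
j(d) = 2*d² (j(d) = d*(2*d) = 2*d²)
I = 1/30 (I = 9/(-8 + (2*8² + 30*5)) = 9/(-8 + (2*64 + 150)) = 9/(-8 + (128 + 150)) = 9/(-8 + 278) = 9/270 = 9*(1/270) = 1/30 ≈ 0.033333)
1/((-2025 + B)/(-287 + 4878) + I) = 1/((-2025 + 4069)/(-287 + 4878) + 1/30) = 1/(2044/4591 + 1/30) = 1/(65911/137730) = 137730/65911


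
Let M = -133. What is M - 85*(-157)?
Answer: 13212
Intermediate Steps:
M - 85*(-157) = -133 - 85*(-157) = -133 + 13345 = 13212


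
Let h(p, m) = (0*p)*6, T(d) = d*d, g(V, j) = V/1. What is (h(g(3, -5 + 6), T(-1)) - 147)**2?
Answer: 21609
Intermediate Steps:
g(V, j) = V (g(V, j) = V*1 = V)
T(d) = d**2
h(p, m) = 0 (h(p, m) = 0*6 = 0)
(h(g(3, -5 + 6), T(-1)) - 147)**2 = (0 - 147)**2 = (-147)**2 = 21609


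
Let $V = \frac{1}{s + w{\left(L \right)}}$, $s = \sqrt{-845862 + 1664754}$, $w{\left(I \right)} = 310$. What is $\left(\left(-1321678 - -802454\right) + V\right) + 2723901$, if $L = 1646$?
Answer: $\frac{796761448937}{361396} + \frac{69 \sqrt{43}}{361396} \approx 2.2047 \cdot 10^{6}$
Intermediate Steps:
$s = 138 \sqrt{43}$ ($s = \sqrt{818892} = 138 \sqrt{43} \approx 904.93$)
$V = \frac{1}{310 + 138 \sqrt{43}}$ ($V = \frac{1}{138 \sqrt{43} + 310} = \frac{1}{310 + 138 \sqrt{43}} \approx 0.0008231$)
$\left(\left(-1321678 - -802454\right) + V\right) + 2723901 = \left(\left(-1321678 - -802454\right) - \left(\frac{155}{361396} - \frac{69 \sqrt{43}}{361396}\right)\right) + 2723901 = \left(\left(-1321678 + 802454\right) - \left(\frac{155}{361396} - \frac{69 \sqrt{43}}{361396}\right)\right) + 2723901 = \left(-519224 - \left(\frac{155}{361396} - \frac{69 \sqrt{43}}{361396}\right)\right) + 2723901 = \left(- \frac{187645476859}{361396} + \frac{69 \sqrt{43}}{361396}\right) + 2723901 = \frac{796761448937}{361396} + \frac{69 \sqrt{43}}{361396}$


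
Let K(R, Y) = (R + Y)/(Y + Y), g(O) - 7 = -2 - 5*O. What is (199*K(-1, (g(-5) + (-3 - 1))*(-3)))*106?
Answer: 833213/78 ≈ 10682.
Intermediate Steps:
g(O) = 5 - 5*O (g(O) = 7 + (-2 - 5*O) = 5 - 5*O)
K(R, Y) = (R + Y)/(2*Y) (K(R, Y) = (R + Y)/((2*Y)) = (R + Y)*(1/(2*Y)) = (R + Y)/(2*Y))
(199*K(-1, (g(-5) + (-3 - 1))*(-3)))*106 = (199*((-1 + ((5 - 5*(-5)) + (-3 - 1))*(-3))/(2*((((5 - 5*(-5)) + (-3 - 1))*(-3))))))*106 = (199*((-1 + ((5 + 25) - 4)*(-3))/(2*((((5 + 25) - 4)*(-3))))))*106 = (199*((-1 + (30 - 4)*(-3))/(2*(((30 - 4)*(-3))))))*106 = (199*((-1 + 26*(-3))/(2*((26*(-3))))))*106 = (199*((1/2)*(-1 - 78)/(-78)))*106 = (199*((1/2)*(-1/78)*(-79)))*106 = (199*(79/156))*106 = (15721/156)*106 = 833213/78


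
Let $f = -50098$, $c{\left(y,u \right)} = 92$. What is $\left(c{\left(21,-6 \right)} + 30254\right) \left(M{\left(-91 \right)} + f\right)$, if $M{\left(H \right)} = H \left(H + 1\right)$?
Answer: $-1271740168$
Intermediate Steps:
$M{\left(H \right)} = H \left(1 + H\right)$
$\left(c{\left(21,-6 \right)} + 30254\right) \left(M{\left(-91 \right)} + f\right) = \left(92 + 30254\right) \left(- 91 \left(1 - 91\right) - 50098\right) = 30346 \left(\left(-91\right) \left(-90\right) - 50098\right) = 30346 \left(8190 - 50098\right) = 30346 \left(-41908\right) = -1271740168$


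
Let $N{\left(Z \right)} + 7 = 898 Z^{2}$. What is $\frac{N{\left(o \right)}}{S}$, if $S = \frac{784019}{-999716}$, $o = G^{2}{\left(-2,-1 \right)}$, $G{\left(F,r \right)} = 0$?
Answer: $\frac{6998012}{784019} \approx 8.9258$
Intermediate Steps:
$o = 0$ ($o = 0^{2} = 0$)
$N{\left(Z \right)} = -7 + 898 Z^{2}$
$S = - \frac{784019}{999716}$ ($S = 784019 \left(- \frac{1}{999716}\right) = - \frac{784019}{999716} \approx -0.78424$)
$\frac{N{\left(o \right)}}{S} = \frac{-7 + 898 \cdot 0^{2}}{- \frac{784019}{999716}} = \left(-7 + 898 \cdot 0\right) \left(- \frac{999716}{784019}\right) = \left(-7 + 0\right) \left(- \frac{999716}{784019}\right) = \left(-7\right) \left(- \frac{999716}{784019}\right) = \frac{6998012}{784019}$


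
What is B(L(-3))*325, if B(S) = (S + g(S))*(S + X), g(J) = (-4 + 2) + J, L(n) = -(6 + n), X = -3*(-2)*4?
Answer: -54600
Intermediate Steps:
X = 24 (X = 6*4 = 24)
L(n) = -6 - n
g(J) = -2 + J
B(S) = (-2 + 2*S)*(24 + S) (B(S) = (S + (-2 + S))*(S + 24) = (-2 + 2*S)*(24 + S))
B(L(-3))*325 = (-48 + 2*(-6 - 1*(-3))² + 46*(-6 - 1*(-3)))*325 = (-48 + 2*(-6 + 3)² + 46*(-6 + 3))*325 = (-48 + 2*(-3)² + 46*(-3))*325 = (-48 + 2*9 - 138)*325 = (-48 + 18 - 138)*325 = -168*325 = -54600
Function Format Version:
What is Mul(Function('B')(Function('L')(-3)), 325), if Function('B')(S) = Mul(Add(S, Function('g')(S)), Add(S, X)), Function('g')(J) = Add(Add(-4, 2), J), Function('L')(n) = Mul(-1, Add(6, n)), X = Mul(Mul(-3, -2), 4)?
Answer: -54600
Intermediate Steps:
X = 24 (X = Mul(6, 4) = 24)
Function('L')(n) = Add(-6, Mul(-1, n))
Function('g')(J) = Add(-2, J)
Function('B')(S) = Mul(Add(-2, Mul(2, S)), Add(24, S)) (Function('B')(S) = Mul(Add(S, Add(-2, S)), Add(S, 24)) = Mul(Add(-2, Mul(2, S)), Add(24, S)))
Mul(Function('B')(Function('L')(-3)), 325) = Mul(Add(-48, Mul(2, Pow(Add(-6, Mul(-1, -3)), 2)), Mul(46, Add(-6, Mul(-1, -3)))), 325) = Mul(Add(-48, Mul(2, Pow(Add(-6, 3), 2)), Mul(46, Add(-6, 3))), 325) = Mul(Add(-48, Mul(2, Pow(-3, 2)), Mul(46, -3)), 325) = Mul(Add(-48, Mul(2, 9), -138), 325) = Mul(Add(-48, 18, -138), 325) = Mul(-168, 325) = -54600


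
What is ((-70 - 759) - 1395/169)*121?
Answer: -17121016/169 ≈ -1.0131e+5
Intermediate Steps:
((-70 - 759) - 1395/169)*121 = (-829 - 1395*1/169)*121 = (-829 - 1395/169)*121 = -141496/169*121 = -17121016/169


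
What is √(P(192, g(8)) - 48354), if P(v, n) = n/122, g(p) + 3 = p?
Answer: I*√719700326/122 ≈ 219.9*I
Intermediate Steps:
g(p) = -3 + p
P(v, n) = n/122 (P(v, n) = n*(1/122) = n/122)
√(P(192, g(8)) - 48354) = √((-3 + 8)/122 - 48354) = √((1/122)*5 - 48354) = √(5/122 - 48354) = √(-5899183/122) = I*√719700326/122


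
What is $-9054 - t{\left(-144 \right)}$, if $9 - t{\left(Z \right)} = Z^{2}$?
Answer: $11673$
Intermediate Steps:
$t{\left(Z \right)} = 9 - Z^{2}$
$-9054 - t{\left(-144 \right)} = -9054 - \left(9 - \left(-144\right)^{2}\right) = -9054 - \left(9 - 20736\right) = -9054 - -20727 = -9054 + 20727 = 11673$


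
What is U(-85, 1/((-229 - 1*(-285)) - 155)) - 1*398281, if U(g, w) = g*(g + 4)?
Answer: -391396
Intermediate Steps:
U(g, w) = g*(4 + g)
U(-85, 1/((-229 - 1*(-285)) - 155)) - 1*398281 = -85*(4 - 85) - 1*398281 = -85*(-81) - 398281 = 6885 - 398281 = -391396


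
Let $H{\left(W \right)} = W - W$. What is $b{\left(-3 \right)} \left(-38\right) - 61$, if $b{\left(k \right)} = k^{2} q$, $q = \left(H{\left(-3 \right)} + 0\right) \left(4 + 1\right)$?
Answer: $-61$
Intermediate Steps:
$H{\left(W \right)} = 0$
$q = 0$ ($q = \left(0 + 0\right) \left(4 + 1\right) = 0 \cdot 5 = 0$)
$b{\left(k \right)} = 0$ ($b{\left(k \right)} = k^{2} \cdot 0 = 0$)
$b{\left(-3 \right)} \left(-38\right) - 61 = 0 \left(-38\right) - 61 = 0 - 61 = -61$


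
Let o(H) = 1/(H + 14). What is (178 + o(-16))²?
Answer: 126025/4 ≈ 31506.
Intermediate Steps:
o(H) = 1/(14 + H)
(178 + o(-16))² = (178 + 1/(14 - 16))² = (178 + 1/(-2))² = (178 - ½)² = (355/2)² = 126025/4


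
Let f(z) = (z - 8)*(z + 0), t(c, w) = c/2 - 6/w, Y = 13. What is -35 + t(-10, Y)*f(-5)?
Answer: -390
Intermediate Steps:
t(c, w) = c/2 - 6/w (t(c, w) = c*(½) - 6/w = c/2 - 6/w)
f(z) = z*(-8 + z) (f(z) = (-8 + z)*z = z*(-8 + z))
-35 + t(-10, Y)*f(-5) = -35 + ((½)*(-10) - 6/13)*(-5*(-8 - 5)) = -35 + (-5 - 6*1/13)*(-5*(-13)) = -35 + (-5 - 6/13)*65 = -35 - 71/13*65 = -35 - 355 = -390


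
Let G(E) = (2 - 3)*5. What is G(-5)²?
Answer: 25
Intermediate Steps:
G(E) = -5 (G(E) = -1*5 = -5)
G(-5)² = (-5)² = 25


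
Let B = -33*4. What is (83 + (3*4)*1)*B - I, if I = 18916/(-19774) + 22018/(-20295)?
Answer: -2515824937024/200656665 ≈ -12538.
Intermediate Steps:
B = -132
I = -409642076/200656665 (I = 18916*(-1/19774) + 22018*(-1/20295) = -9458/9887 - 22018/20295 = -409642076/200656665 ≈ -2.0415)
(83 + (3*4)*1)*B - I = (83 + (3*4)*1)*(-132) - 1*(-409642076/200656665) = (83 + 12*1)*(-132) + 409642076/200656665 = (83 + 12)*(-132) + 409642076/200656665 = 95*(-132) + 409642076/200656665 = -12540 + 409642076/200656665 = -2515824937024/200656665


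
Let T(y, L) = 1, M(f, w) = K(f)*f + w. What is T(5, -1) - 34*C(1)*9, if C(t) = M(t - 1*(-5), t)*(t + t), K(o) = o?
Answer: -22643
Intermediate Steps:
M(f, w) = w + f**2 (M(f, w) = f*f + w = f**2 + w = w + f**2)
C(t) = 2*t*(t + (5 + t)**2) (C(t) = (t + (t - 1*(-5))**2)*(t + t) = (t + (t + 5)**2)*(2*t) = (t + (5 + t)**2)*(2*t) = 2*t*(t + (5 + t)**2))
T(5, -1) - 34*C(1)*9 = 1 - 34*2*1*(1 + (5 + 1)**2)*9 = 1 - 34*2*1*(1 + 6**2)*9 = 1 - 34*2*1*(1 + 36)*9 = 1 - 34*2*1*37*9 = 1 - 2516*9 = 1 - 34*666 = 1 - 22644 = -22643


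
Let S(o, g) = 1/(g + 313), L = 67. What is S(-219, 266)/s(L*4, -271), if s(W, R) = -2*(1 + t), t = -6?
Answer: 1/5790 ≈ 0.00017271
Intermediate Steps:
s(W, R) = 10 (s(W, R) = -2*(1 - 6) = -2*(-5) = 10)
S(o, g) = 1/(313 + g)
S(-219, 266)/s(L*4, -271) = 1/((313 + 266)*10) = (⅒)/579 = (1/579)*(⅒) = 1/5790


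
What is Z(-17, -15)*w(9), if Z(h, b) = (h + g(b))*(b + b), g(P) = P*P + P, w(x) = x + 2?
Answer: -63690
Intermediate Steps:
w(x) = 2 + x
g(P) = P + P² (g(P) = P² + P = P + P²)
Z(h, b) = 2*b*(h + b*(1 + b)) (Z(h, b) = (h + b*(1 + b))*(b + b) = (h + b*(1 + b))*(2*b) = 2*b*(h + b*(1 + b)))
Z(-17, -15)*w(9) = (2*(-15)*(-17 - 15*(1 - 15)))*(2 + 9) = (2*(-15)*(-17 - 15*(-14)))*11 = (2*(-15)*(-17 + 210))*11 = (2*(-15)*193)*11 = -5790*11 = -63690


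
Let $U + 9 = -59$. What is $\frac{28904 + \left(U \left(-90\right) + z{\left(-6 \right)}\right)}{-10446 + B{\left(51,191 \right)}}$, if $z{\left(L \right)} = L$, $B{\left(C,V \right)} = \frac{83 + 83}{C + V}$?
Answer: $- \frac{4237178}{1263883} \approx -3.3525$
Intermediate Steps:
$U = -68$ ($U = -9 - 59 = -68$)
$B{\left(C,V \right)} = \frac{166}{C + V}$
$\frac{28904 + \left(U \left(-90\right) + z{\left(-6 \right)}\right)}{-10446 + B{\left(51,191 \right)}} = \frac{28904 - -6114}{-10446 + \frac{166}{51 + 191}} = \frac{28904 + \left(6120 - 6\right)}{-10446 + \frac{166}{242}} = \frac{28904 + 6114}{-10446 + 166 \cdot \frac{1}{242}} = \frac{35018}{-10446 + \frac{83}{121}} = \frac{35018}{- \frac{1263883}{121}} = 35018 \left(- \frac{121}{1263883}\right) = - \frac{4237178}{1263883}$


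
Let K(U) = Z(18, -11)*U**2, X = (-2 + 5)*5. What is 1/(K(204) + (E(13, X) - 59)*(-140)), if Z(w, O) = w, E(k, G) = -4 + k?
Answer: 1/756088 ≈ 1.3226e-6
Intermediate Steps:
X = 15 (X = 3*5 = 15)
K(U) = 18*U**2
1/(K(204) + (E(13, X) - 59)*(-140)) = 1/(18*204**2 + ((-4 + 13) - 59)*(-140)) = 1/(18*41616 + (9 - 59)*(-140)) = 1/(749088 - 50*(-140)) = 1/(749088 + 7000) = 1/756088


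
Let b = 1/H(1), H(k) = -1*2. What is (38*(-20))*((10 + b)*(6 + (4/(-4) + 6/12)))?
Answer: -39710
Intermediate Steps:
H(k) = -2
b = -½ (b = 1/(-2) = -½ ≈ -0.50000)
(38*(-20))*((10 + b)*(6 + (4/(-4) + 6/12))) = (38*(-20))*((10 - ½)*(6 + (4/(-4) + 6/12))) = -7220*(6 + (4*(-¼) + 6*(1/12))) = -7220*(6 + (-1 + ½)) = -7220*(6 - ½) = -7220*11/2 = -760*209/4 = -39710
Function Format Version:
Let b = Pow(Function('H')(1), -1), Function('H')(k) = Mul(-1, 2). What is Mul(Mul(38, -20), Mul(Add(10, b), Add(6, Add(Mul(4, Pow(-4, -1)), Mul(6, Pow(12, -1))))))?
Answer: -39710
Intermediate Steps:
Function('H')(k) = -2
b = Rational(-1, 2) (b = Pow(-2, -1) = Rational(-1, 2) ≈ -0.50000)
Mul(Mul(38, -20), Mul(Add(10, b), Add(6, Add(Mul(4, Pow(-4, -1)), Mul(6, Pow(12, -1)))))) = Mul(Mul(38, -20), Mul(Add(10, Rational(-1, 2)), Add(6, Add(Mul(4, Pow(-4, -1)), Mul(6, Pow(12, -1)))))) = Mul(-760, Mul(Rational(19, 2), Add(6, Add(Mul(4, Rational(-1, 4)), Mul(6, Rational(1, 12)))))) = Mul(-760, Mul(Rational(19, 2), Add(6, Add(-1, Rational(1, 2))))) = Mul(-760, Mul(Rational(19, 2), Add(6, Rational(-1, 2)))) = Mul(-760, Mul(Rational(19, 2), Rational(11, 2))) = Mul(-760, Rational(209, 4)) = -39710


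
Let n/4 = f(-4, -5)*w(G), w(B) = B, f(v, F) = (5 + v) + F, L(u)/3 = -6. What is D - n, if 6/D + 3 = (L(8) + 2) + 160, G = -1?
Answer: -750/47 ≈ -15.957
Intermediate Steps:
L(u) = -18 (L(u) = 3*(-6) = -18)
f(v, F) = 5 + F + v
n = 16 (n = 4*((5 - 5 - 4)*(-1)) = 4*(-4*(-1)) = 4*4 = 16)
D = 2/47 (D = 6/(-3 + ((-18 + 2) + 160)) = 6/(-3 + (-16 + 160)) = 6/(-3 + 144) = 6/141 = 6*(1/141) = 2/47 ≈ 0.042553)
D - n = 2/47 - 1*16 = 2/47 - 16 = -750/47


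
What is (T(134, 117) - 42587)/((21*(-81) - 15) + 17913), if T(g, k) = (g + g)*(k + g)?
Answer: 8227/5399 ≈ 1.5238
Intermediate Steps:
T(g, k) = 2*g*(g + k) (T(g, k) = (2*g)*(g + k) = 2*g*(g + k))
(T(134, 117) - 42587)/((21*(-81) - 15) + 17913) = (2*134*(134 + 117) - 42587)/((21*(-81) - 15) + 17913) = (2*134*251 - 42587)/((-1701 - 15) + 17913) = (67268 - 42587)/(-1716 + 17913) = 24681/16197 = 24681*(1/16197) = 8227/5399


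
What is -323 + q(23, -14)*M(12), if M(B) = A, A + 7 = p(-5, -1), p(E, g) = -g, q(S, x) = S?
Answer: -461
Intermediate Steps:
A = -6 (A = -7 - 1*(-1) = -7 + 1 = -6)
M(B) = -6
-323 + q(23, -14)*M(12) = -323 + 23*(-6) = -323 - 138 = -461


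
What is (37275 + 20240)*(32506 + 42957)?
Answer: 4340254445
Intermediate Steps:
(37275 + 20240)*(32506 + 42957) = 57515*75463 = 4340254445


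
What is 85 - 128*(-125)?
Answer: 16085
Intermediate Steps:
85 - 128*(-125) = 85 + 16000 = 16085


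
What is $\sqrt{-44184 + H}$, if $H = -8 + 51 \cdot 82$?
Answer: $i \sqrt{40010} \approx 200.02 i$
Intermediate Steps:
$H = 4174$ ($H = -8 + 4182 = 4174$)
$\sqrt{-44184 + H} = \sqrt{-44184 + 4174} = \sqrt{-40010} = i \sqrt{40010}$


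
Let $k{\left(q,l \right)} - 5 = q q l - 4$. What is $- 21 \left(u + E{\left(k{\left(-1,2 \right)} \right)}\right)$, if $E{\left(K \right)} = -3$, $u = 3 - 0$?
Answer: $0$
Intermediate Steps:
$u = 3$ ($u = 3 + 0 = 3$)
$k{\left(q,l \right)} = 1 + l q^{2}$ ($k{\left(q,l \right)} = 5 + \left(q q l - 4\right) = 5 + \left(q^{2} l - 4\right) = 5 + \left(l q^{2} - 4\right) = 5 + \left(-4 + l q^{2}\right) = 1 + l q^{2}$)
$- 21 \left(u + E{\left(k{\left(-1,2 \right)} \right)}\right) = - 21 \left(3 - 3\right) = \left(-21\right) 0 = 0$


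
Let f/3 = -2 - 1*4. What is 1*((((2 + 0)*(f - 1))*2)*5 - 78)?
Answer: -458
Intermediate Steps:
f = -18 (f = 3*(-2 - 1*4) = 3*(-2 - 4) = 3*(-6) = -18)
1*((((2 + 0)*(f - 1))*2)*5 - 78) = 1*((((2 + 0)*(-18 - 1))*2)*5 - 78) = 1*(((2*(-19))*2)*5 - 78) = 1*(-38*2*5 - 78) = 1*(-76*5 - 78) = 1*(-380 - 78) = 1*(-458) = -458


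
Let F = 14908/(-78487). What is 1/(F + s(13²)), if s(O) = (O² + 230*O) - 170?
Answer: 78487/5279099199 ≈ 1.4868e-5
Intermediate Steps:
s(O) = -170 + O² + 230*O
F = -14908/78487 (F = 14908*(-1/78487) = -14908/78487 ≈ -0.18994)
1/(F + s(13²)) = 1/(-14908/78487 + (-170 + (13²)² + 230*13²)) = 1/(-14908/78487 + (-170 + 169² + 230*169)) = 1/(-14908/78487 + (-170 + 28561 + 38870)) = 1/(-14908/78487 + 67261) = 1/(5279099199/78487) = 78487/5279099199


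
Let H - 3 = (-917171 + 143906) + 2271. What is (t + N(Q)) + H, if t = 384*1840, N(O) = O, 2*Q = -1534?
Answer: -65198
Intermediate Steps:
Q = -767 (Q = (1/2)*(-1534) = -767)
t = 706560
H = -770991 (H = 3 + ((-917171 + 143906) + 2271) = 3 + (-773265 + 2271) = 3 - 770994 = -770991)
(t + N(Q)) + H = (706560 - 767) - 770991 = 705793 - 770991 = -65198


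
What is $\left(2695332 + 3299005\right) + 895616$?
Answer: $6889953$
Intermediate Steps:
$\left(2695332 + 3299005\right) + 895616 = 5994337 + 895616 = 6889953$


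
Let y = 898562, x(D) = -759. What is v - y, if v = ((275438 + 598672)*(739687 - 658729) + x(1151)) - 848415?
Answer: 70764449644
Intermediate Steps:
v = 70765348206 (v = ((275438 + 598672)*(739687 - 658729) - 759) - 848415 = (874110*80958 - 759) - 848415 = (70766197380 - 759) - 848415 = 70766196621 - 848415 = 70765348206)
v - y = 70765348206 - 1*898562 = 70765348206 - 898562 = 70764449644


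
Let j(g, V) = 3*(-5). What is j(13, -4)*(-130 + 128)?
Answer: 30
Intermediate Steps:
j(g, V) = -15
j(13, -4)*(-130 + 128) = -15*(-130 + 128) = -15*(-2) = 30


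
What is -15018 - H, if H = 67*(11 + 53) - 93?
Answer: -19213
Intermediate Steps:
H = 4195 (H = 67*64 - 93 = 4288 - 93 = 4195)
-15018 - H = -15018 - 1*4195 = -15018 - 4195 = -19213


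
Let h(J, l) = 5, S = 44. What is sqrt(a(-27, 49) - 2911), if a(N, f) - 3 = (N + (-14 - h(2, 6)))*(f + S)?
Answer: I*sqrt(7186) ≈ 84.77*I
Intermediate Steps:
a(N, f) = 3 + (-19 + N)*(44 + f) (a(N, f) = 3 + (N + (-14 - 1*5))*(f + 44) = 3 + (N + (-14 - 5))*(44 + f) = 3 + (N - 19)*(44 + f) = 3 + (-19 + N)*(44 + f))
sqrt(a(-27, 49) - 2911) = sqrt((-833 - 19*49 + 44*(-27) - 27*49) - 2911) = sqrt((-833 - 931 - 1188 - 1323) - 2911) = sqrt(-4275 - 2911) = sqrt(-7186) = I*sqrt(7186)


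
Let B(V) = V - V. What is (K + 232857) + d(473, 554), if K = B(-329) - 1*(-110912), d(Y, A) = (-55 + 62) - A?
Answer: 343222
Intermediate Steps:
B(V) = 0
d(Y, A) = 7 - A
K = 110912 (K = 0 - 1*(-110912) = 0 + 110912 = 110912)
(K + 232857) + d(473, 554) = (110912 + 232857) + (7 - 1*554) = 343769 + (7 - 554) = 343769 - 547 = 343222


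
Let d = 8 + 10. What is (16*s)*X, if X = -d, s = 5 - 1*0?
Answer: -1440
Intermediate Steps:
d = 18
s = 5 (s = 5 + 0 = 5)
X = -18 (X = -1*18 = -18)
(16*s)*X = (16*5)*(-18) = 80*(-18) = -1440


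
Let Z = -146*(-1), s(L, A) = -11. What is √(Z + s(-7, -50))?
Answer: 3*√15 ≈ 11.619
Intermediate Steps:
Z = 146
√(Z + s(-7, -50)) = √(146 - 11) = √135 = 3*√15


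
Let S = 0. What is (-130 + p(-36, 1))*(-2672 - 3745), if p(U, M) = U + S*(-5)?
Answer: 1065222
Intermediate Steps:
p(U, M) = U (p(U, M) = U + 0*(-5) = U + 0 = U)
(-130 + p(-36, 1))*(-2672 - 3745) = (-130 - 36)*(-2672 - 3745) = -166*(-6417) = 1065222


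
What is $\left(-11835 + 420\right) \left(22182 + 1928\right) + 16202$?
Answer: $-275199448$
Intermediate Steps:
$\left(-11835 + 420\right) \left(22182 + 1928\right) + 16202 = \left(-11415\right) 24110 + 16202 = -275215650 + 16202 = -275199448$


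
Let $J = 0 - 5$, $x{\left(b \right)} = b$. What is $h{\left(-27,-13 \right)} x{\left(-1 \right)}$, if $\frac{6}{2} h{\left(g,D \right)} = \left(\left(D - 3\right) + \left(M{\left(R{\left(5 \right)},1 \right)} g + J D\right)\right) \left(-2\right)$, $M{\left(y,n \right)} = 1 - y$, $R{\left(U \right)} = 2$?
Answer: $\frac{152}{3} \approx 50.667$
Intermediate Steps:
$J = -5$ ($J = 0 - 5 = -5$)
$h{\left(g,D \right)} = 2 + \frac{2 g}{3} + \frac{8 D}{3}$ ($h{\left(g,D \right)} = \frac{\left(\left(D - 3\right) - \left(5 D - \left(1 - 2\right) g\right)\right) \left(-2\right)}{3} = \frac{\left(\left(-3 + D\right) - \left(5 D - \left(1 - 2\right) g\right)\right) \left(-2\right)}{3} = \frac{\left(\left(-3 + D\right) - \left(g + 5 D\right)\right) \left(-2\right)}{3} = \frac{\left(-3 - g - 4 D\right) \left(-2\right)}{3} = \frac{6 + 2 g + 8 D}{3} = 2 + \frac{2 g}{3} + \frac{8 D}{3}$)
$h{\left(-27,-13 \right)} x{\left(-1 \right)} = \left(2 + \frac{2}{3} \left(-27\right) + \frac{8}{3} \left(-13\right)\right) \left(-1\right) = \left(2 - 18 - \frac{104}{3}\right) \left(-1\right) = \left(- \frac{152}{3}\right) \left(-1\right) = \frac{152}{3}$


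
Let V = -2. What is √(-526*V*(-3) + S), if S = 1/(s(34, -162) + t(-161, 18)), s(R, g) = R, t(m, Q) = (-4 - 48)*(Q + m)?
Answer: I*√19567514770/2490 ≈ 56.178*I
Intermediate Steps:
t(m, Q) = -52*Q - 52*m (t(m, Q) = -52*(Q + m) = -52*Q - 52*m)
S = 1/7470 (S = 1/(34 + (-52*18 - 52*(-161))) = 1/(34 + (-936 + 8372)) = 1/(34 + 7436) = 1/7470 ≈ 0.00013387)
√(-526*V*(-3) + S) = √(-(-1052)*(-3) + 1/7470) = √(-526*6 + 1/7470) = √(-3156 + 1/7470) = √(-23575319/7470) = I*√19567514770/2490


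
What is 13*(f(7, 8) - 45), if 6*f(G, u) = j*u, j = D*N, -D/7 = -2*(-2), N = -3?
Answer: 871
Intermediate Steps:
D = -28 (D = -(-14)*(-2) = -7*4 = -28)
j = 84 (j = -28*(-3) = 84)
f(G, u) = 14*u (f(G, u) = (84*u)/6 = 14*u)
13*(f(7, 8) - 45) = 13*(14*8 - 45) = 13*(112 - 45) = 13*67 = 871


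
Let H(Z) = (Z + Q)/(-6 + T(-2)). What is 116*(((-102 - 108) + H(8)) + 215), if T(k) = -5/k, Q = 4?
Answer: 1276/7 ≈ 182.29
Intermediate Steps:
H(Z) = -8/7 - 2*Z/7 (H(Z) = (Z + 4)/(-6 - 5/(-2)) = (4 + Z)/(-6 - 5*(-1/2)) = (4 + Z)/(-6 + 5/2) = (4 + Z)/(-7/2) = (4 + Z)*(-2/7) = -8/7 - 2*Z/7)
116*(((-102 - 108) + H(8)) + 215) = 116*(((-102 - 108) + (-8/7 - 2/7*8)) + 215) = 116*((-210 + (-8/7 - 16/7)) + 215) = 116*((-210 - 24/7) + 215) = 116*(-1494/7 + 215) = 116*(11/7) = 1276/7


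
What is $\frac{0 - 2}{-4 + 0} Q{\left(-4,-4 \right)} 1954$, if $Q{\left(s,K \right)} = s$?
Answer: $-3908$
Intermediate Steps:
$\frac{0 - 2}{-4 + 0} Q{\left(-4,-4 \right)} 1954 = \frac{0 - 2}{-4 + 0} \left(-4\right) 1954 = - \frac{2}{-4} \left(-4\right) 1954 = \left(-2\right) \left(- \frac{1}{4}\right) \left(-4\right) 1954 = \frac{1}{2} \left(-4\right) 1954 = \left(-2\right) 1954 = -3908$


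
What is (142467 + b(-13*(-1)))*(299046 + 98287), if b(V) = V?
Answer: 56612005840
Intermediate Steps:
(142467 + b(-13*(-1)))*(299046 + 98287) = (142467 - 13*(-1))*(299046 + 98287) = (142467 + 13)*397333 = 142480*397333 = 56612005840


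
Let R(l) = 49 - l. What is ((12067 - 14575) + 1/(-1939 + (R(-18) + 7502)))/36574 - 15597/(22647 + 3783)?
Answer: -119493205597/181408137220 ≈ -0.65870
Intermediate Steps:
((12067 - 14575) + 1/(-1939 + (R(-18) + 7502)))/36574 - 15597/(22647 + 3783) = ((12067 - 14575) + 1/(-1939 + ((49 - 1*(-18)) + 7502)))/36574 - 15597/(22647 + 3783) = (-2508 + 1/(-1939 + ((49 + 18) + 7502)))*(1/36574) - 15597/26430 = (-2508 + 1/(-1939 + (67 + 7502)))*(1/36574) - 15597*1/26430 = (-2508 + 1/(-1939 + 7569))*(1/36574) - 5199/8810 = (-2508 + 1/5630)*(1/36574) - 5199/8810 = -14120039/5630*1/36574 - 5199/8810 = -14120039/205911620 - 5199/8810 = -119493205597/181408137220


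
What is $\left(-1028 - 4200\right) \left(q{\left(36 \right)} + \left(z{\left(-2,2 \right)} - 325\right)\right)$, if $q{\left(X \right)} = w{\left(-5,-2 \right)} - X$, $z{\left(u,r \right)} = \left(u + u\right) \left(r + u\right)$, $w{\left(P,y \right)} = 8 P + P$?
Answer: $2122568$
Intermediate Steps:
$w{\left(P,y \right)} = 9 P$
$z{\left(u,r \right)} = 2 u \left(r + u\right)$
$q{\left(X \right)} = -45 - X$ ($q{\left(X \right)} = 9 \left(-5\right) - X = -45 - X$)
$\left(-1028 - 4200\right) \left(q{\left(36 \right)} + \left(z{\left(-2,2 \right)} - 325\right)\right) = \left(-1028 - 4200\right) \left(\left(-45 - 36\right) - \left(325 + 4 \left(2 - 2\right)\right)\right) = - 5228 \left(\left(-45 - 36\right) - \left(325 + 4 \cdot 0\right)\right) = - 5228 \left(-81 + \left(0 - 325\right)\right) = - 5228 \left(-81 - 325\right) = \left(-5228\right) \left(-406\right) = 2122568$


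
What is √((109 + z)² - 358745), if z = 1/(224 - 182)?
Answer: I*√611858939/42 ≈ 588.95*I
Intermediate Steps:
z = 1/42 ≈ 0.023810
√((109 + z)² - 358745) = √((109 + 1/42)² - 358745) = √((4579/42)² - 358745) = √(20967241/1764 - 358745) = √(-611858939/1764) = I*√611858939/42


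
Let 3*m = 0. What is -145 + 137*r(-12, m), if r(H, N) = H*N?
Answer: -145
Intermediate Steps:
m = 0 (m = (⅓)*0 = 0)
-145 + 137*r(-12, m) = -145 + 137*(-12*0) = -145 + 137*0 = -145 + 0 = -145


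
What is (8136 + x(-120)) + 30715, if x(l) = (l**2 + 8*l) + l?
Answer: 52171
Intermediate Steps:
x(l) = l**2 + 9*l
(8136 + x(-120)) + 30715 = (8136 - 120*(9 - 120)) + 30715 = (8136 - 120*(-111)) + 30715 = (8136 + 13320) + 30715 = 21456 + 30715 = 52171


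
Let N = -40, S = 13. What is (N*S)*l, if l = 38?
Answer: -19760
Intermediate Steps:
(N*S)*l = -40*13*38 = -520*38 = -19760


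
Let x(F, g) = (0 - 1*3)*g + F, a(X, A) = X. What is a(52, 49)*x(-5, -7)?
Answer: 832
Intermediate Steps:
x(F, g) = F - 3*g (x(F, g) = (0 - 3)*g + F = -3*g + F = F - 3*g)
a(52, 49)*x(-5, -7) = 52*(-5 - 3*(-7)) = 52*(-5 + 21) = 52*16 = 832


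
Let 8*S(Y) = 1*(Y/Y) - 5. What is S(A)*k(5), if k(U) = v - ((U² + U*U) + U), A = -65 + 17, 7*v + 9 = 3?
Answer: 391/14 ≈ 27.929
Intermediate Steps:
v = -6/7 (v = -9/7 + (⅐)*3 = -9/7 + 3/7 = -6/7 ≈ -0.85714)
A = -48
S(Y) = -½ (S(Y) = (1*(Y/Y) - 5)/8 = (1*1 - 5)/8 = (1 - 5)/8 = (⅛)*(-4) = -½)
k(U) = -6/7 - U - 2*U² (k(U) = -6/7 - ((U² + U*U) + U) = -6/7 - ((U² + U²) + U) = -6/7 - (2*U² + U) = -6/7 - (U + 2*U²) = -6/7 + (-U - 2*U²) = -6/7 - U - 2*U²)
S(A)*k(5) = -(-6/7 - 1*5 - 2*5²)/2 = -(-6/7 - 5 - 2*25)/2 = -(-6/7 - 5 - 50)/2 = -½*(-391/7) = 391/14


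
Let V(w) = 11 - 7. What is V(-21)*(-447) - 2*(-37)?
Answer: -1714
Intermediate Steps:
V(w) = 4
V(-21)*(-447) - 2*(-37) = 4*(-447) - 2*(-37) = -1788 + 74 = -1714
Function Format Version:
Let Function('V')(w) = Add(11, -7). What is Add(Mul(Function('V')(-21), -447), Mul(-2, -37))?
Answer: -1714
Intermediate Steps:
Function('V')(w) = 4
Add(Mul(Function('V')(-21), -447), Mul(-2, -37)) = Add(Mul(4, -447), Mul(-2, -37)) = Add(-1788, 74) = -1714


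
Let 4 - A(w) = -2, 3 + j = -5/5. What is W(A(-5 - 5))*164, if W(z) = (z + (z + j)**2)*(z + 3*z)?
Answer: 39360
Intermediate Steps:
j = -4 (j = -3 - 5/5 = -3 - 5*1/5 = -3 - 1 = -4)
A(w) = 6 (A(w) = 4 - 1*(-2) = 4 + 2 = 6)
W(z) = 4*z*(z + (-4 + z)**2) (W(z) = (z + (z - 4)**2)*(z + 3*z) = (z + (-4 + z)**2)*(4*z) = 4*z*(z + (-4 + z)**2))
W(A(-5 - 5))*164 = (4*6*(6 + (-4 + 6)**2))*164 = (4*6*(6 + 2**2))*164 = (4*6*(6 + 4))*164 = (4*6*10)*164 = 240*164 = 39360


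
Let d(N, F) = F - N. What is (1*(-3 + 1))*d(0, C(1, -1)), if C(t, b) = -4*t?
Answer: 8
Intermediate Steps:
(1*(-3 + 1))*d(0, C(1, -1)) = (1*(-3 + 1))*(-4*1 - 1*0) = (1*(-2))*(-4 + 0) = -2*(-4) = 8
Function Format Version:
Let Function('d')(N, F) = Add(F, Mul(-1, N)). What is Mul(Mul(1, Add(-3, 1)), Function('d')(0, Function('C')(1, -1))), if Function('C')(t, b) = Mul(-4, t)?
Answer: 8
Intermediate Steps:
Mul(Mul(1, Add(-3, 1)), Function('d')(0, Function('C')(1, -1))) = Mul(Mul(1, Add(-3, 1)), Add(Mul(-4, 1), Mul(-1, 0))) = Mul(Mul(1, -2), Add(-4, 0)) = Mul(-2, -4) = 8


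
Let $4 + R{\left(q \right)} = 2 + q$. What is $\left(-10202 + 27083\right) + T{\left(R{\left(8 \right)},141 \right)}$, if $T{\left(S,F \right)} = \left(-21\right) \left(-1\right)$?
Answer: $16902$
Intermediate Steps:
$R{\left(q \right)} = -2 + q$ ($R{\left(q \right)} = -4 + \left(2 + q\right) = -2 + q$)
$T{\left(S,F \right)} = 21$
$\left(-10202 + 27083\right) + T{\left(R{\left(8 \right)},141 \right)} = \left(-10202 + 27083\right) + 21 = 16881 + 21 = 16902$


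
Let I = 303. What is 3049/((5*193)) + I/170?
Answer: 32429/6562 ≈ 4.9419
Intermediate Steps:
3049/((5*193)) + I/170 = 3049/((5*193)) + 303/170 = 3049/965 + 303*(1/170) = 3049*(1/965) + 303/170 = 3049/965 + 303/170 = 32429/6562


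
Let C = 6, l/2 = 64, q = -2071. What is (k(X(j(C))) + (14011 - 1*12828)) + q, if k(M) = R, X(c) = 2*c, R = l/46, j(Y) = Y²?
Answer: -20360/23 ≈ -885.22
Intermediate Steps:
l = 128 (l = 2*64 = 128)
R = 64/23 (R = 128/46 = 128*(1/46) = 64/23 ≈ 2.7826)
k(M) = 64/23
(k(X(j(C))) + (14011 - 1*12828)) + q = (64/23 + (14011 - 1*12828)) - 2071 = (64/23 + (14011 - 12828)) - 2071 = (64/23 + 1183) - 2071 = 27273/23 - 2071 = -20360/23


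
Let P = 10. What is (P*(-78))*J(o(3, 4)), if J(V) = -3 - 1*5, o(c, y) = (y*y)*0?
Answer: 6240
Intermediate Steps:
o(c, y) = 0 (o(c, y) = y**2*0 = 0)
J(V) = -8 (J(V) = -3 - 5 = -8)
(P*(-78))*J(o(3, 4)) = (10*(-78))*(-8) = -780*(-8) = 6240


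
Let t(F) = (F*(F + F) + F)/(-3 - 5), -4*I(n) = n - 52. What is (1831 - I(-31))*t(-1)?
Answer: -7241/32 ≈ -226.28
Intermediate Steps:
I(n) = 13 - n/4 (I(n) = -(n - 52)/4 = -(-52 + n)/4 = 13 - n/4)
t(F) = -F**2/4 - F/8 (t(F) = (F*(2*F) + F)/(-8) = (2*F**2 + F)*(-1/8) = (F + 2*F**2)*(-1/8) = -F**2/4 - F/8)
(1831 - I(-31))*t(-1) = (1831 - (13 - 1/4*(-31)))*(-1/8*(-1)*(1 + 2*(-1))) = (1831 - (13 + 31/4))*(-1/8*(-1)*(1 - 2)) = (1831 - 1*83/4)*(-1/8*(-1)*(-1)) = (1831 - 83/4)*(-1/8) = (7241/4)*(-1/8) = -7241/32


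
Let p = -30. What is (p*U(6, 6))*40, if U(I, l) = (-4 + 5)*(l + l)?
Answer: -14400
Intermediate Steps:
U(I, l) = 2*l (U(I, l) = 1*(2*l) = 2*l)
(p*U(6, 6))*40 = -60*6*40 = -30*12*40 = -360*40 = -14400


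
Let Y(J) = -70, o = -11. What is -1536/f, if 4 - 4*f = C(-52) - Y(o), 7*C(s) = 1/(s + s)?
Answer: 4472832/48047 ≈ 93.093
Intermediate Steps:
C(s) = 1/(14*s) (C(s) = 1/(7*(s + s)) = 1/(7*((2*s))) = (1/(2*s))/7 = 1/(14*s))
f = -48047/2912 (f = 1 - ((1/14)/(-52) - 1*(-70))/4 = 1 - ((1/14)*(-1/52) + 70)/4 = 1 - (-1/728 + 70)/4 = 1 - 1/4*50959/728 = 1 - 50959/2912 = -48047/2912 ≈ -16.500)
-1536/f = -1536/(-48047/2912) = -1536*(-2912/48047) = 4472832/48047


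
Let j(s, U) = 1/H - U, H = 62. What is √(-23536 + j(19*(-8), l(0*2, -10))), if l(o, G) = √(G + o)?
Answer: √(-90472322 - 3844*I*√10)/62 ≈ 0.010306 - 153.41*I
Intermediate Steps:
j(s, U) = 1/62 - U
√(-23536 + j(19*(-8), l(0*2, -10))) = √(-23536 + (1/62 - √(-10 + 0*2))) = √(-23536 + (1/62 - √(-10 + 0))) = √(-23536 + (1/62 - √(-10))) = √(-23536 + (1/62 - I*√10)) = √(-1459231/62 - I*√10)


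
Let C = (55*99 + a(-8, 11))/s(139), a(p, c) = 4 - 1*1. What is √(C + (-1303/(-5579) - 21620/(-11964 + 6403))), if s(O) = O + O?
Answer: √441097628820404897733/4312449841 ≈ 4.8702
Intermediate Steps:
a(p, c) = 3 (a(p, c) = 4 - 1 = 3)
s(O) = 2*O
C = 2724/139 (C = (55*99 + 3)/((2*139)) = (5445 + 3)/278 = 5448*(1/278) = 2724/139 ≈ 19.597)
√(C + (-1303/(-5579) - 21620/(-11964 + 6403))) = √(2724/139 + (-1303/(-5579) - 21620/(-11964 + 6403))) = √(2724/139 + (-1303*(-1/5579) - 21620/(-5561))) = √(2724/139 + (1303/5579 - 21620*(-1/5561))) = √(2724/139 + (1303/5579 + 21620/5561)) = √(2724/139 + 127863963/31024819) = √(102284697813/4312449841) = √441097628820404897733/4312449841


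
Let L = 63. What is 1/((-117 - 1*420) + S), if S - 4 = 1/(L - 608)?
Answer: -545/290486 ≈ -0.0018762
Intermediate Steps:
S = 2179/545 (S = 4 + 1/(63 - 608) = 4 + 1/(-545) = 4 - 1/545 = 2179/545 ≈ 3.9982)
1/((-117 - 1*420) + S) = 1/((-117 - 1*420) + 2179/545) = 1/((-117 - 420) + 2179/545) = 1/(-537 + 2179/545) = 1/(-290486/545) = -545/290486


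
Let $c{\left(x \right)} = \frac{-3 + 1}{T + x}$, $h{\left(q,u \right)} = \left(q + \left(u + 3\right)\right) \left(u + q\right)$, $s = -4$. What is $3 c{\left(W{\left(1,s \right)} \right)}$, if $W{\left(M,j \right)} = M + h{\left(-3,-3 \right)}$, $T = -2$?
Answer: $- \frac{6}{17} \approx -0.35294$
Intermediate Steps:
$h{\left(q,u \right)} = \left(q + u\right) \left(3 + q + u\right)$ ($h{\left(q,u \right)} = \left(q + \left(3 + u\right)\right) \left(q + u\right) = \left(3 + q + u\right) \left(q + u\right) = \left(q + u\right) \left(3 + q + u\right)$)
$W{\left(M,j \right)} = 18 + M$ ($W{\left(M,j \right)} = M + \left(\left(-3\right)^{2} + \left(-3\right)^{2} + 3 \left(-3\right) + 3 \left(-3\right) + 2 \left(-3\right) \left(-3\right)\right) = M + \left(9 + 9 - 9 - 9 + 18\right) = M + 18 = 18 + M$)
$c{\left(x \right)} = - \frac{2}{-2 + x}$ ($c{\left(x \right)} = \frac{-3 + 1}{-2 + x} = - \frac{2}{-2 + x}$)
$3 c{\left(W{\left(1,s \right)} \right)} = 3 \left(- \frac{2}{-2 + \left(18 + 1\right)}\right) = 3 \left(- \frac{2}{-2 + 19}\right) = 3 \left(- \frac{2}{17}\right) = - \frac{6}{17}$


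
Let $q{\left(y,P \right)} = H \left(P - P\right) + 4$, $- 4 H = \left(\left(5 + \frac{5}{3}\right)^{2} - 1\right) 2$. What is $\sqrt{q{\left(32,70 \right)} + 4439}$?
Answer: $\sqrt{4443} \approx 66.656$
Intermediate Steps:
$H = - \frac{391}{18}$ ($H = - \frac{\left(\left(5 + \frac{5}{3}\right)^{2} - 1\right) 2}{4} = - \frac{\left(\left(\frac{20}{3}\right)^{2} - 1\right) 2}{4} = - \frac{\left(\frac{400}{9} - 1\right) 2}{4} = - \frac{\frac{391}{9} \cdot 2}{4} = \left(- \frac{1}{4}\right) \frac{782}{9} = - \frac{391}{18} \approx -21.722$)
$q{\left(y,P \right)} = 4$ ($q{\left(y,P \right)} = - \frac{391 \left(P - P\right)}{18} + 4 = \left(- \frac{391}{18}\right) 0 + 4 = 0 + 4 = 4$)
$\sqrt{q{\left(32,70 \right)} + 4439} = \sqrt{4 + 4439} = \sqrt{4443}$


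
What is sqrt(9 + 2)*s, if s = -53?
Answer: -53*sqrt(11) ≈ -175.78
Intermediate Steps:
sqrt(9 + 2)*s = sqrt(9 + 2)*(-53) = sqrt(11)*(-53) = -53*sqrt(11)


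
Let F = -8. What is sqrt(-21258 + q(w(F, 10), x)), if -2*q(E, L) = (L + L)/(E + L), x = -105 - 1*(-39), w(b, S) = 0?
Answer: I*sqrt(21259) ≈ 145.8*I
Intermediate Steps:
x = -66 (x = -105 + 39 = -66)
q(E, L) = -L/(E + L) (q(E, L) = -(L + L)/(2*(E + L)) = -2*L/(2*(E + L)) = -L/(E + L))
sqrt(-21258 + q(w(F, 10), x)) = sqrt(-21258 - 1*(-66)/(0 - 66)) = sqrt(-21258 - 1*(-66)/(-66)) = sqrt(-21258 - 1*(-66)*(-1/66)) = sqrt(-21258 - 1) = sqrt(-21259) = I*sqrt(21259)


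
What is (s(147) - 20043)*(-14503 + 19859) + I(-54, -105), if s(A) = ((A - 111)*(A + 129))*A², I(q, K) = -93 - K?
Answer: 1149863470248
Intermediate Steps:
s(A) = A²*(-111 + A)*(129 + A) (s(A) = ((-111 + A)*(129 + A))*A² = A²*(-111 + A)*(129 + A))
(s(147) - 20043)*(-14503 + 19859) + I(-54, -105) = (147²*(-14319 + 147² + 18*147) - 20043)*(-14503 + 19859) + (-93 - 1*(-105)) = (21609*(-14319 + 21609 + 2646) - 20043)*5356 + (-93 + 105) = (21609*9936 - 20043)*5356 + 12 = (214707024 - 20043)*5356 + 12 = 214686981*5356 + 12 = 1149863470236 + 12 = 1149863470248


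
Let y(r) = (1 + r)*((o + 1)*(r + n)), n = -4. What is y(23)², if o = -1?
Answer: 0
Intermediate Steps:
y(r) = 0 (y(r) = (1 + r)*((-1 + 1)*(r - 4)) = (1 + r)*(0*(-4 + r)) = (1 + r)*0 = 0)
y(23)² = 0² = 0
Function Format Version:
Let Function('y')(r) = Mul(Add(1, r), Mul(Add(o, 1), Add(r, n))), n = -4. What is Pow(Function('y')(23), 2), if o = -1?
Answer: 0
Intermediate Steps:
Function('y')(r) = 0 (Function('y')(r) = Mul(Add(1, r), Mul(Add(-1, 1), Add(r, -4))) = Mul(Add(1, r), Mul(0, Add(-4, r))) = Mul(Add(1, r), 0) = 0)
Pow(Function('y')(23), 2) = Pow(0, 2) = 0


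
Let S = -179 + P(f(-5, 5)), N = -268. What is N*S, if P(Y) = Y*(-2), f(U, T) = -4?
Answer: 45828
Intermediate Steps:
P(Y) = -2*Y
S = -171 (S = -179 - 2*(-4) = -179 + 8 = -171)
N*S = -268*(-171) = 45828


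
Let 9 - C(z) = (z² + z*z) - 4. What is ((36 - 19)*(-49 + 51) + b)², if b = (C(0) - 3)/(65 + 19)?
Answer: 2053489/1764 ≈ 1164.1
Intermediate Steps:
C(z) = 13 - 2*z² (C(z) = 9 - ((z² + z*z) - 4) = 9 - ((z² + z²) - 4) = 9 - (2*z² - 4) = 9 - (-4 + 2*z²) = 9 + (4 - 2*z²) = 13 - 2*z²)
b = 5/42 (b = ((13 - 2*0²) - 3)/(65 + 19) = ((13 - 2*0) - 3)/84 = ((13 + 0) - 3)*(1/84) = (13 - 3)*(1/84) = 10*(1/84) = 5/42 ≈ 0.11905)
((36 - 19)*(-49 + 51) + b)² = ((36 - 19)*(-49 + 51) + 5/42)² = (17*2 + 5/42)² = (34 + 5/42)² = (1433/42)² = 2053489/1764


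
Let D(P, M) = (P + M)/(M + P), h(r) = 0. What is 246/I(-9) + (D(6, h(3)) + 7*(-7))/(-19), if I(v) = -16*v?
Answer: 1931/456 ≈ 4.2346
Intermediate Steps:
D(P, M) = 1 (D(P, M) = (M + P)/(M + P) = 1)
246/I(-9) + (D(6, h(3)) + 7*(-7))/(-19) = 246/((-16*(-9))) + (1 + 7*(-7))/(-19) = 246/144 + (1 - 49)*(-1/19) = 246*(1/144) - 48*(-1/19) = 41/24 + 48/19 = 1931/456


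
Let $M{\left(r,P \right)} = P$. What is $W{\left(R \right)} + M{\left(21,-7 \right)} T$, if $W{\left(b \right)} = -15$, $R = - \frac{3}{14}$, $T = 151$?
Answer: $-1072$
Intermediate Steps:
$R = - \frac{3}{14}$ ($R = \left(-3\right) \frac{1}{14} = - \frac{3}{14} \approx -0.21429$)
$W{\left(R \right)} + M{\left(21,-7 \right)} T = -15 - 1057 = -1072$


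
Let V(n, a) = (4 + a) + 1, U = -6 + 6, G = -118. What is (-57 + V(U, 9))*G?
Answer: 5074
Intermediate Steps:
U = 0
V(n, a) = 5 + a
(-57 + V(U, 9))*G = (-57 + (5 + 9))*(-118) = (-57 + 14)*(-118) = -43*(-118) = 5074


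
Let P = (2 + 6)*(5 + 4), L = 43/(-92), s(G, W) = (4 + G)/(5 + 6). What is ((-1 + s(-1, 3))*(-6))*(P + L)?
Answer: 78972/253 ≈ 312.14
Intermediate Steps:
s(G, W) = 4/11 + G/11 (s(G, W) = (4 + G)/11 = (4 + G)*(1/11) = 4/11 + G/11)
L = -43/92 (L = 43*(-1/92) = -43/92 ≈ -0.46739)
P = 72 (P = 8*9 = 72)
((-1 + s(-1, 3))*(-6))*(P + L) = ((-1 + (4/11 + (1/11)*(-1)))*(-6))*(72 - 43/92) = ((-1 + (4/11 - 1/11))*(-6))*(6581/92) = ((-1 + 3/11)*(-6))*(6581/92) = -8/11*(-6)*(6581/92) = (48/11)*(6581/92) = 78972/253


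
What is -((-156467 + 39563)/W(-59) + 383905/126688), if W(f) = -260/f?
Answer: 218427471967/8234720 ≈ 26525.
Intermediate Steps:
-((-156467 + 39563)/W(-59) + 383905/126688) = -((-156467 + 39563)/((-260/(-59))) + 383905/126688) = -(-116904/((-260*(-1/59))) + 383905*(1/126688)) = -(-116904/260/59 + 383905/126688) = -(-116904*59/260 + 383905/126688) = -(-1724334/65 + 383905/126688) = -1*(-218427471967/8234720) = 218427471967/8234720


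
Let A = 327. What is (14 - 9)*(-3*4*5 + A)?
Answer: 1335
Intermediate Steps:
(14 - 9)*(-3*4*5 + A) = (14 - 9)*(-3*4*5 + 327) = 5*(-12*5 + 327) = 5*(-60 + 327) = 5*267 = 1335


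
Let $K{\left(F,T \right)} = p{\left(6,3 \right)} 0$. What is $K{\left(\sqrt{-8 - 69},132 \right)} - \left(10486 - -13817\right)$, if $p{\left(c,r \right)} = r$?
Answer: $-24303$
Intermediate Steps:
$K{\left(F,T \right)} = 0$ ($K{\left(F,T \right)} = 3 \cdot 0 = 0$)
$K{\left(\sqrt{-8 - 69},132 \right)} - \left(10486 - -13817\right) = 0 - \left(10486 - -13817\right) = 0 - \left(10486 + 13817\right) = 0 - 24303 = -24303$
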